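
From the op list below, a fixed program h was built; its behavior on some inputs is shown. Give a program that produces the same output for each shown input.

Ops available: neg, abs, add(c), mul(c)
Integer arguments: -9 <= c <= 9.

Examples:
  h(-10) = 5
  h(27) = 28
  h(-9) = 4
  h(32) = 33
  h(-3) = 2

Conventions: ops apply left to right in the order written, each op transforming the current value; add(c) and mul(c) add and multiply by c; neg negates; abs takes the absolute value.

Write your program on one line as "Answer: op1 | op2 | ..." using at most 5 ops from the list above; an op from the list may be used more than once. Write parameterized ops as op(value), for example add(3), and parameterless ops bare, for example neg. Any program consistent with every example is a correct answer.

add(3) | abs | neg | add(2) | abs

Check, running the answer program on each example:
  -10 -> -7 -> 7 -> -7 -> -5 -> 5
  27 -> 30 -> 30 -> -30 -> -28 -> 28
  -9 -> -6 -> 6 -> -6 -> -4 -> 4
  32 -> 35 -> 35 -> -35 -> -33 -> 33
  -3 -> 0 -> 0 -> 0 -> 2 -> 2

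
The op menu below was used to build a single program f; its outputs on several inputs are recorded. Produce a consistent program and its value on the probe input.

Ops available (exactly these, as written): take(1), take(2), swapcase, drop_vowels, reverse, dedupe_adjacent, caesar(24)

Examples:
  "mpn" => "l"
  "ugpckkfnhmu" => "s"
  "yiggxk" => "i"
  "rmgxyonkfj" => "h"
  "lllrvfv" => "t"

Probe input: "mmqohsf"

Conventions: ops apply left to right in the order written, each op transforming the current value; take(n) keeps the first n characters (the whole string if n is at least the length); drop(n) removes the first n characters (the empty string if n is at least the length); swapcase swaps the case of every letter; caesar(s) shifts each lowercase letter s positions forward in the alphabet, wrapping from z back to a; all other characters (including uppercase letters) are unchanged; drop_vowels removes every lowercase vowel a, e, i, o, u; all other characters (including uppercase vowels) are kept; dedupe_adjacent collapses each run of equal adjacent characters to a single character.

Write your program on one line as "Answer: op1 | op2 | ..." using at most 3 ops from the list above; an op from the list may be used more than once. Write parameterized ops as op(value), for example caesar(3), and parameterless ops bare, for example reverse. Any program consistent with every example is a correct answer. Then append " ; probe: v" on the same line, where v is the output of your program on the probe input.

caesar(24) | reverse | take(1) ; probe: "d"

Check, running the answer program on each example:
  "mpn" -> "knl" -> "lnk" -> "l"
  "ugpckkfnhmu" -> "senaiidlfks" -> "skfldiianes" -> "s"
  "yiggxk" -> "wgeevi" -> "iveegw" -> "i"
  "rmgxyonkfj" -> "pkevwmlidh" -> "hdilmwvekp" -> "h"
  "lllrvfv" -> "jjjptdt" -> "tdtpjjj" -> "t"
  probe: "mmqohsf" -> "kkomfqd" -> "dqfmokk" -> "d"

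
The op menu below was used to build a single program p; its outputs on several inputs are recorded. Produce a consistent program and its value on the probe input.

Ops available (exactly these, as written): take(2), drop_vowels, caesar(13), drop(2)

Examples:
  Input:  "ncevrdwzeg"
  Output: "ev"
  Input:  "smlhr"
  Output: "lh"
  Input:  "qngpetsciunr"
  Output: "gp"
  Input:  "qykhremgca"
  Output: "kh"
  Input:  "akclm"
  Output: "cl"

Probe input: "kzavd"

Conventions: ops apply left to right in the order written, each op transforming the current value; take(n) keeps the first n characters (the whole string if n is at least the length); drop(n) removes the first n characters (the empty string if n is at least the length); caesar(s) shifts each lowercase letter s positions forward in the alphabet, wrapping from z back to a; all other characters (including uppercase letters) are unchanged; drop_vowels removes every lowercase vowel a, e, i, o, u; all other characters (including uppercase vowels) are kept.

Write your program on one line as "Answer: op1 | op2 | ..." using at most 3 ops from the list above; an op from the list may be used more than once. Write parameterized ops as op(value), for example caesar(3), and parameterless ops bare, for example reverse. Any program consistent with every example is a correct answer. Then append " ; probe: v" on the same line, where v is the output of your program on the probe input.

drop(2) | take(2) ; probe: "av"

Check, running the answer program on each example:
  "ncevrdwzeg" -> "evrdwzeg" -> "ev"
  "smlhr" -> "lhr" -> "lh"
  "qngpetsciunr" -> "gpetsciunr" -> "gp"
  "qykhremgca" -> "khremgca" -> "kh"
  "akclm" -> "clm" -> "cl"
  probe: "kzavd" -> "avd" -> "av"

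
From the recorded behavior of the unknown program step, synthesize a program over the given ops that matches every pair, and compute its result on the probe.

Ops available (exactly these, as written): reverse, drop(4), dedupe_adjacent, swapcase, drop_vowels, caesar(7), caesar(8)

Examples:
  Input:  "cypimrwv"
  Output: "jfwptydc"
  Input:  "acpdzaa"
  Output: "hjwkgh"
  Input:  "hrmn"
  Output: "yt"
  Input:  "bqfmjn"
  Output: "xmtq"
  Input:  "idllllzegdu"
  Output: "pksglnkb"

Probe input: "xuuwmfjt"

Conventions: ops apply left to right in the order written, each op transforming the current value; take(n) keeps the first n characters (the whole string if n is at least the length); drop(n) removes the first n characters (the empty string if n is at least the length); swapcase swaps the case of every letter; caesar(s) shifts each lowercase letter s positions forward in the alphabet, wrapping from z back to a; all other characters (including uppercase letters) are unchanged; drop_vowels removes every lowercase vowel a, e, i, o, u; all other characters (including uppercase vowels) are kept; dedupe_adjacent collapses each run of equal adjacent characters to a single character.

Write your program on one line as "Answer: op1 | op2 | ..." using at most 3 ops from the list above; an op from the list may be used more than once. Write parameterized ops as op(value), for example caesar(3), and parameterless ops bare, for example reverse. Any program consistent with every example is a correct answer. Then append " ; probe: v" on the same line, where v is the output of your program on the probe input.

caesar(7) | drop_vowels | dedupe_adjacent ; probe: "bdtmq"

Check, running the answer program on each example:
  "cypimrwv" -> "jfwptydc" -> "jfwptydc" -> "jfwptydc"
  "acpdzaa" -> "hjwkghh" -> "hjwkghh" -> "hjwkgh"
  "hrmn" -> "oytu" -> "yt" -> "yt"
  "bqfmjn" -> "ixmtqu" -> "xmtq" -> "xmtq"
  "idllllzegdu" -> "pkssssglnkb" -> "pkssssglnkb" -> "pksglnkb"
  probe: "xuuwmfjt" -> "ebbdtmqa" -> "bbdtmq" -> "bdtmq"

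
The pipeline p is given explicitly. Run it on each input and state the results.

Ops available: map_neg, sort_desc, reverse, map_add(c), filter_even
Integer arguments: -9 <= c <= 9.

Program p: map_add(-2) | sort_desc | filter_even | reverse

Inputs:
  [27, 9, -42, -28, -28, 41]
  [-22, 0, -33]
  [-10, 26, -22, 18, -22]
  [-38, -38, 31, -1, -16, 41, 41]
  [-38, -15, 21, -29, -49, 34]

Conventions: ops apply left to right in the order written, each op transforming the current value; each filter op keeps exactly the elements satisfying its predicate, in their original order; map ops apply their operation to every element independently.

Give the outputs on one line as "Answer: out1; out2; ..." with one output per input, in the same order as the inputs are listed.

[-44, -30, -30]; [-24, -2]; [-24, -24, -12, 16, 24]; [-40, -40, -18]; [-40, 32]

Execution, op by op:
  [27, 9, -42, -28, -28, 41] -> [25, 7, -44, -30, -30, 39] -> [39, 25, 7, -30, -30, -44] -> [-30, -30, -44] -> [-44, -30, -30]
  [-22, 0, -33] -> [-24, -2, -35] -> [-2, -24, -35] -> [-2, -24] -> [-24, -2]
  [-10, 26, -22, 18, -22] -> [-12, 24, -24, 16, -24] -> [24, 16, -12, -24, -24] -> [24, 16, -12, -24, -24] -> [-24, -24, -12, 16, 24]
  [-38, -38, 31, -1, -16, 41, 41] -> [-40, -40, 29, -3, -18, 39, 39] -> [39, 39, 29, -3, -18, -40, -40] -> [-18, -40, -40] -> [-40, -40, -18]
  [-38, -15, 21, -29, -49, 34] -> [-40, -17, 19, -31, -51, 32] -> [32, 19, -17, -31, -40, -51] -> [32, -40] -> [-40, 32]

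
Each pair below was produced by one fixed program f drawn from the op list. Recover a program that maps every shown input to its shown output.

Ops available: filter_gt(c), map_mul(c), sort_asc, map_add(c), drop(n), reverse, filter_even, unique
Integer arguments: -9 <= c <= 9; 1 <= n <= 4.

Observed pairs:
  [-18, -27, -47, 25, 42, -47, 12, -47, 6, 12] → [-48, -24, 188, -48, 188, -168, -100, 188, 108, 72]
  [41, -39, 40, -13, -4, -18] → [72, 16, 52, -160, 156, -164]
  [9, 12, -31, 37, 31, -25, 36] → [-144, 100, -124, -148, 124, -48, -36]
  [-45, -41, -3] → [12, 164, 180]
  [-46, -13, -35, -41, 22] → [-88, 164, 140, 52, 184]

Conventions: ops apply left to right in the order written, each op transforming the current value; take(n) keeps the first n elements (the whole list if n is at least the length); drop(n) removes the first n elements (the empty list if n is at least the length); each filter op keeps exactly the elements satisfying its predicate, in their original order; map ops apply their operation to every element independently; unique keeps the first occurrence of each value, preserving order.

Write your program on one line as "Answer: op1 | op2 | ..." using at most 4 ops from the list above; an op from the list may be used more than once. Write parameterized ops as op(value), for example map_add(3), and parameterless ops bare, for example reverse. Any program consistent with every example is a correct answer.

reverse | map_mul(-1) | map_mul(4)

Check, running the answer program on each example:
  [-18, -27, -47, 25, 42, -47, 12, -47, 6, 12] -> [12, 6, -47, 12, -47, 42, 25, -47, -27, -18] -> [-12, -6, 47, -12, 47, -42, -25, 47, 27, 18] -> [-48, -24, 188, -48, 188, -168, -100, 188, 108, 72]
  [41, -39, 40, -13, -4, -18] -> [-18, -4, -13, 40, -39, 41] -> [18, 4, 13, -40, 39, -41] -> [72, 16, 52, -160, 156, -164]
  [9, 12, -31, 37, 31, -25, 36] -> [36, -25, 31, 37, -31, 12, 9] -> [-36, 25, -31, -37, 31, -12, -9] -> [-144, 100, -124, -148, 124, -48, -36]
  [-45, -41, -3] -> [-3, -41, -45] -> [3, 41, 45] -> [12, 164, 180]
  [-46, -13, -35, -41, 22] -> [22, -41, -35, -13, -46] -> [-22, 41, 35, 13, 46] -> [-88, 164, 140, 52, 184]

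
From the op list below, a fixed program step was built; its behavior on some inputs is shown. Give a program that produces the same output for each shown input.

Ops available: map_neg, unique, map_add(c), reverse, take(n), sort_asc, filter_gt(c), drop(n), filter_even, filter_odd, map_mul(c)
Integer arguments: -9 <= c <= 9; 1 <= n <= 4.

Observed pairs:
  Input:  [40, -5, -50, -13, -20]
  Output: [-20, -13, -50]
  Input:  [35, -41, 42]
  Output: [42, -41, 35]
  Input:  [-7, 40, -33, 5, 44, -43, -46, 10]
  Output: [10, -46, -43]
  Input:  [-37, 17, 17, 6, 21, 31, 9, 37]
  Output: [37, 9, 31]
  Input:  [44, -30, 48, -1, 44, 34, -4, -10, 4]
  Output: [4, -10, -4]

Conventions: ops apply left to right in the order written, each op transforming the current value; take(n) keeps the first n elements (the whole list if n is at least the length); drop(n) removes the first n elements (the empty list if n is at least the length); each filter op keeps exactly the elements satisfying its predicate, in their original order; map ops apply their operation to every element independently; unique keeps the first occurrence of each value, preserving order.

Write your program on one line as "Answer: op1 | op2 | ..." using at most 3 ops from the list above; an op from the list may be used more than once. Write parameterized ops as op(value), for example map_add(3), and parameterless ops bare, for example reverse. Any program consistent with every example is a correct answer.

reverse | take(3)

Check, running the answer program on each example:
  [40, -5, -50, -13, -20] -> [-20, -13, -50, -5, 40] -> [-20, -13, -50]
  [35, -41, 42] -> [42, -41, 35] -> [42, -41, 35]
  [-7, 40, -33, 5, 44, -43, -46, 10] -> [10, -46, -43, 44, 5, -33, 40, -7] -> [10, -46, -43]
  [-37, 17, 17, 6, 21, 31, 9, 37] -> [37, 9, 31, 21, 6, 17, 17, -37] -> [37, 9, 31]
  [44, -30, 48, -1, 44, 34, -4, -10, 4] -> [4, -10, -4, 34, 44, -1, 48, -30, 44] -> [4, -10, -4]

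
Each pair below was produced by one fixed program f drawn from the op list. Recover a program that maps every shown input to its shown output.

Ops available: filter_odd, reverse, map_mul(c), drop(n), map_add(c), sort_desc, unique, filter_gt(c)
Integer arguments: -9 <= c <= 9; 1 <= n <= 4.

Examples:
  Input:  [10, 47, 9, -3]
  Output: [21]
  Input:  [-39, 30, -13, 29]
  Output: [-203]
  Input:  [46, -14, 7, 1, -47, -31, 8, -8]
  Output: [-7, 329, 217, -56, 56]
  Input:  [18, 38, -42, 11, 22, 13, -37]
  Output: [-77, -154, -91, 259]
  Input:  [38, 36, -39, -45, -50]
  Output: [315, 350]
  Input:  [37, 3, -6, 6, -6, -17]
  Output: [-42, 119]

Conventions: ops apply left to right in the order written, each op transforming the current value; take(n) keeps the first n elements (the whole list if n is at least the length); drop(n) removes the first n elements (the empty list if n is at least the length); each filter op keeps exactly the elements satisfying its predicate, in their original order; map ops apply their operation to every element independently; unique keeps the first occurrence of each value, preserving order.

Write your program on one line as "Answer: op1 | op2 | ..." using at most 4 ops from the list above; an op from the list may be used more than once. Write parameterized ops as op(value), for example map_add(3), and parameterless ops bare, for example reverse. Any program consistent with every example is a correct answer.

unique | drop(3) | map_mul(-7)

Check, running the answer program on each example:
  [10, 47, 9, -3] -> [10, 47, 9, -3] -> [-3] -> [21]
  [-39, 30, -13, 29] -> [-39, 30, -13, 29] -> [29] -> [-203]
  [46, -14, 7, 1, -47, -31, 8, -8] -> [46, -14, 7, 1, -47, -31, 8, -8] -> [1, -47, -31, 8, -8] -> [-7, 329, 217, -56, 56]
  [18, 38, -42, 11, 22, 13, -37] -> [18, 38, -42, 11, 22, 13, -37] -> [11, 22, 13, -37] -> [-77, -154, -91, 259]
  [38, 36, -39, -45, -50] -> [38, 36, -39, -45, -50] -> [-45, -50] -> [315, 350]
  [37, 3, -6, 6, -6, -17] -> [37, 3, -6, 6, -17] -> [6, -17] -> [-42, 119]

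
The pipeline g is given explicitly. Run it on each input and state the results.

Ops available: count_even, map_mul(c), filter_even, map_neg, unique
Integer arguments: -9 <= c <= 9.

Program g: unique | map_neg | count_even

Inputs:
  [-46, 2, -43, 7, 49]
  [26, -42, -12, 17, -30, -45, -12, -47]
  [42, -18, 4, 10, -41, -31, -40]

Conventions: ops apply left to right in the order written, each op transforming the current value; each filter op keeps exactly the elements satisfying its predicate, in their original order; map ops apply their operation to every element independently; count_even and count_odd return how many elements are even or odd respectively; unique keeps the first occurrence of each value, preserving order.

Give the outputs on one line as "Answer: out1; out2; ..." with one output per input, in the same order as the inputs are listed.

Execution, op by op:
  [-46, 2, -43, 7, 49] -> [-46, 2, -43, 7, 49] -> [46, -2, 43, -7, -49] -> 2
  [26, -42, -12, 17, -30, -45, -12, -47] -> [26, -42, -12, 17, -30, -45, -47] -> [-26, 42, 12, -17, 30, 45, 47] -> 4
  [42, -18, 4, 10, -41, -31, -40] -> [42, -18, 4, 10, -41, -31, -40] -> [-42, 18, -4, -10, 41, 31, 40] -> 5

2; 4; 5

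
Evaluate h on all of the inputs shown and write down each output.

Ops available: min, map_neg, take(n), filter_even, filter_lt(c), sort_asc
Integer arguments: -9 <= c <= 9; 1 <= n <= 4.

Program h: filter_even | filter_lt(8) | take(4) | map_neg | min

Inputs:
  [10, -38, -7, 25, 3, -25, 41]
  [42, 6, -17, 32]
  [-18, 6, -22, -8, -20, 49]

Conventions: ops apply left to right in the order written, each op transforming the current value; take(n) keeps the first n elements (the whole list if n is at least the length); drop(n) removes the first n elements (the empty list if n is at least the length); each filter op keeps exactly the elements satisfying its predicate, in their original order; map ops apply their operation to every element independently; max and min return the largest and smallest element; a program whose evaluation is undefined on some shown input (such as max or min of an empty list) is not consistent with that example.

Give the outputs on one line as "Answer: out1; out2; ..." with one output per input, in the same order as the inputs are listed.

Execution, op by op:
  [10, -38, -7, 25, 3, -25, 41] -> [10, -38] -> [-38] -> [-38] -> [38] -> 38
  [42, 6, -17, 32] -> [42, 6, 32] -> [6] -> [6] -> [-6] -> -6
  [-18, 6, -22, -8, -20, 49] -> [-18, 6, -22, -8, -20] -> [-18, 6, -22, -8, -20] -> [-18, 6, -22, -8] -> [18, -6, 22, 8] -> -6

38; -6; -6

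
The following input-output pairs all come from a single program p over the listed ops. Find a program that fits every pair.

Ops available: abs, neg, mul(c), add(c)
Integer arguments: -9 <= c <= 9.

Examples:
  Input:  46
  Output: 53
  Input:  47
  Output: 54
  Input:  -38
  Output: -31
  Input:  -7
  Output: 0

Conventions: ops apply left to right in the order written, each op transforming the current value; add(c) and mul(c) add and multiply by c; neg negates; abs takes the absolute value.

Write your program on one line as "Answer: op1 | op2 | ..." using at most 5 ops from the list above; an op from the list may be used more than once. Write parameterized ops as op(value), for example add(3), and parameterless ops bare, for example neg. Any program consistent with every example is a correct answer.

add(-1) | add(6) | add(6) | add(-4)

Check, running the answer program on each example:
  46 -> 45 -> 51 -> 57 -> 53
  47 -> 46 -> 52 -> 58 -> 54
  -38 -> -39 -> -33 -> -27 -> -31
  -7 -> -8 -> -2 -> 4 -> 0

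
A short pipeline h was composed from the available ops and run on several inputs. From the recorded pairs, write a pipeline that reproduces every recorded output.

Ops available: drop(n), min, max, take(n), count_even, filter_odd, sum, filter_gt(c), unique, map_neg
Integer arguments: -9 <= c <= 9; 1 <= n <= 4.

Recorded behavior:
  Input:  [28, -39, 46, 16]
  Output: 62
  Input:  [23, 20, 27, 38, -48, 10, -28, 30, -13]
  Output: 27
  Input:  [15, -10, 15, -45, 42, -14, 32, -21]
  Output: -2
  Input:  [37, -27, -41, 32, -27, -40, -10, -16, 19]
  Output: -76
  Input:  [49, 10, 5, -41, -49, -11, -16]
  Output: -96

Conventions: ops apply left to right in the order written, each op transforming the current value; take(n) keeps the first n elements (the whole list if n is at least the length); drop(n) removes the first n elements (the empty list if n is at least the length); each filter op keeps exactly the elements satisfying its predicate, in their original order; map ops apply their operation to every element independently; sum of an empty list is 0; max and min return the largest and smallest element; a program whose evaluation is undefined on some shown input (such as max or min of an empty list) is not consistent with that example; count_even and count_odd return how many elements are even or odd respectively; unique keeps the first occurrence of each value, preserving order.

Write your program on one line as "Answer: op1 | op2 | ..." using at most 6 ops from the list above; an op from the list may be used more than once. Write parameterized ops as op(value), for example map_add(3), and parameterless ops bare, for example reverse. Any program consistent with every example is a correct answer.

drop(2) | map_neg | take(4) | map_neg | sum

Check, running the answer program on each example:
  [28, -39, 46, 16] -> [46, 16] -> [-46, -16] -> [-46, -16] -> [46, 16] -> 62
  [23, 20, 27, 38, -48, 10, -28, 30, -13] -> [27, 38, -48, 10, -28, 30, -13] -> [-27, -38, 48, -10, 28, -30, 13] -> [-27, -38, 48, -10] -> [27, 38, -48, 10] -> 27
  [15, -10, 15, -45, 42, -14, 32, -21] -> [15, -45, 42, -14, 32, -21] -> [-15, 45, -42, 14, -32, 21] -> [-15, 45, -42, 14] -> [15, -45, 42, -14] -> -2
  [37, -27, -41, 32, -27, -40, -10, -16, 19] -> [-41, 32, -27, -40, -10, -16, 19] -> [41, -32, 27, 40, 10, 16, -19] -> [41, -32, 27, 40] -> [-41, 32, -27, -40] -> -76
  [49, 10, 5, -41, -49, -11, -16] -> [5, -41, -49, -11, -16] -> [-5, 41, 49, 11, 16] -> [-5, 41, 49, 11] -> [5, -41, -49, -11] -> -96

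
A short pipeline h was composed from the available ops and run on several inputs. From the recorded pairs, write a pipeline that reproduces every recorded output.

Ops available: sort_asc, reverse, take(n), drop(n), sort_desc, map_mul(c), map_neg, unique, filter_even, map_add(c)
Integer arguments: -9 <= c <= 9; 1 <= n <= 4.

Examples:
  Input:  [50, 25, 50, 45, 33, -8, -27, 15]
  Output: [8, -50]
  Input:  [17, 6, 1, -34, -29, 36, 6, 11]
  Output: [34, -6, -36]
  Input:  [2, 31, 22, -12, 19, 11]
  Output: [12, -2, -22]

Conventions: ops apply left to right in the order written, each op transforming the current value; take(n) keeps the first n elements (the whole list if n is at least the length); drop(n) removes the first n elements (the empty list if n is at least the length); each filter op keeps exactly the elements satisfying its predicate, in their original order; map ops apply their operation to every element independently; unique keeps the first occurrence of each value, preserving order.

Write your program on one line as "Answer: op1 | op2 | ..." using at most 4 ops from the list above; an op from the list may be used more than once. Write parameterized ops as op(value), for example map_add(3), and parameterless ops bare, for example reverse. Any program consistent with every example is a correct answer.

map_neg | sort_desc | unique | filter_even

Check, running the answer program on each example:
  [50, 25, 50, 45, 33, -8, -27, 15] -> [-50, -25, -50, -45, -33, 8, 27, -15] -> [27, 8, -15, -25, -33, -45, -50, -50] -> [27, 8, -15, -25, -33, -45, -50] -> [8, -50]
  [17, 6, 1, -34, -29, 36, 6, 11] -> [-17, -6, -1, 34, 29, -36, -6, -11] -> [34, 29, -1, -6, -6, -11, -17, -36] -> [34, 29, -1, -6, -11, -17, -36] -> [34, -6, -36]
  [2, 31, 22, -12, 19, 11] -> [-2, -31, -22, 12, -19, -11] -> [12, -2, -11, -19, -22, -31] -> [12, -2, -11, -19, -22, -31] -> [12, -2, -22]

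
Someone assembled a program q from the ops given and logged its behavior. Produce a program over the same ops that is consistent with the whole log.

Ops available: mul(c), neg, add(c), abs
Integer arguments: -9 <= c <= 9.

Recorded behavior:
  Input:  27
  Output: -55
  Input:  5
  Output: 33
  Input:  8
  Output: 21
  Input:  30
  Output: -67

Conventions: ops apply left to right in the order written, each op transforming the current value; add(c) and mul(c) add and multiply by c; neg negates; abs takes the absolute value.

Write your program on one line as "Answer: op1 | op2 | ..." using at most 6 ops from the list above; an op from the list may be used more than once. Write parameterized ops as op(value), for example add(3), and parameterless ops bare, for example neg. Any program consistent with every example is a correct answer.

neg | add(6) | add(5) | mul(4) | add(8) | add(1)

Check, running the answer program on each example:
  27 -> -27 -> -21 -> -16 -> -64 -> -56 -> -55
  5 -> -5 -> 1 -> 6 -> 24 -> 32 -> 33
  8 -> -8 -> -2 -> 3 -> 12 -> 20 -> 21
  30 -> -30 -> -24 -> -19 -> -76 -> -68 -> -67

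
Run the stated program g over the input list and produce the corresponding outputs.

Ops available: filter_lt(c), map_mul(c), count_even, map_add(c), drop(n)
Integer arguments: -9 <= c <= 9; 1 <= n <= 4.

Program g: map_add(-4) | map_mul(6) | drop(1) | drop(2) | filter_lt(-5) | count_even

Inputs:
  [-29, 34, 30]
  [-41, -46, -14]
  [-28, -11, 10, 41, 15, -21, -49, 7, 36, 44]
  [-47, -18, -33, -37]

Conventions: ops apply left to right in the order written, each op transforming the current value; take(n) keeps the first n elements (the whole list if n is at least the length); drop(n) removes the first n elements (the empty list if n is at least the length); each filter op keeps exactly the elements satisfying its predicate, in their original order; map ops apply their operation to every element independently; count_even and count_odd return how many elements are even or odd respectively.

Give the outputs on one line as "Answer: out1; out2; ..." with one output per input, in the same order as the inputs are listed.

0; 0; 2; 1

Execution, op by op:
  [-29, 34, 30] -> [-33, 30, 26] -> [-198, 180, 156] -> [180, 156] -> [] -> [] -> 0
  [-41, -46, -14] -> [-45, -50, -18] -> [-270, -300, -108] -> [-300, -108] -> [] -> [] -> 0
  [-28, -11, 10, 41, 15, -21, -49, 7, 36, 44] -> [-32, -15, 6, 37, 11, -25, -53, 3, 32, 40] -> [-192, -90, 36, 222, 66, -150, -318, 18, 192, 240] -> [-90, 36, 222, 66, -150, -318, 18, 192, 240] -> [222, 66, -150, -318, 18, 192, 240] -> [-150, -318] -> 2
  [-47, -18, -33, -37] -> [-51, -22, -37, -41] -> [-306, -132, -222, -246] -> [-132, -222, -246] -> [-246] -> [-246] -> 1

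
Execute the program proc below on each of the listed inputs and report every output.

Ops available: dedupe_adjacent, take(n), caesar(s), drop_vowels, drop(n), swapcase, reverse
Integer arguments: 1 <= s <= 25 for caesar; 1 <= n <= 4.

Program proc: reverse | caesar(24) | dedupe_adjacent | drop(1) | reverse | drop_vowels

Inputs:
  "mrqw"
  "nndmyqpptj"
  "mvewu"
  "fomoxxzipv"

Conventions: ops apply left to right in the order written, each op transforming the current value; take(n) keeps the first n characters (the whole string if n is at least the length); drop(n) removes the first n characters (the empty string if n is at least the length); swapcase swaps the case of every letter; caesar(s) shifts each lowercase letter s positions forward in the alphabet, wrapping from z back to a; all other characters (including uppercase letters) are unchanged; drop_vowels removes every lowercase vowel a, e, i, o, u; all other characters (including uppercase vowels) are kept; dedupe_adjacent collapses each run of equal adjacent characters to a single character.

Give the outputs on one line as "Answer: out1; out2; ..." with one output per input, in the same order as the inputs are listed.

Execution, op by op:
  "mrqw" -> "wqrm" -> "uopk" -> "uopk" -> "opk" -> "kpo" -> "kp"
  "nndmyqpptj" -> "jtppqymdnn" -> "hrnnowkbll" -> "hrnowkbl" -> "rnowkbl" -> "lbkwonr" -> "lbkwnr"
  "mvewu" -> "uwevm" -> "suctk" -> "suctk" -> "uctk" -> "ktcu" -> "ktc"
  "fomoxxzipv" -> "vpizxxomof" -> "tngxvvmkmd" -> "tngxvmkmd" -> "ngxvmkmd" -> "dmkmvxgn" -> "dmkmvxgn"

"kp"; "lbkwnr"; "ktc"; "dmkmvxgn"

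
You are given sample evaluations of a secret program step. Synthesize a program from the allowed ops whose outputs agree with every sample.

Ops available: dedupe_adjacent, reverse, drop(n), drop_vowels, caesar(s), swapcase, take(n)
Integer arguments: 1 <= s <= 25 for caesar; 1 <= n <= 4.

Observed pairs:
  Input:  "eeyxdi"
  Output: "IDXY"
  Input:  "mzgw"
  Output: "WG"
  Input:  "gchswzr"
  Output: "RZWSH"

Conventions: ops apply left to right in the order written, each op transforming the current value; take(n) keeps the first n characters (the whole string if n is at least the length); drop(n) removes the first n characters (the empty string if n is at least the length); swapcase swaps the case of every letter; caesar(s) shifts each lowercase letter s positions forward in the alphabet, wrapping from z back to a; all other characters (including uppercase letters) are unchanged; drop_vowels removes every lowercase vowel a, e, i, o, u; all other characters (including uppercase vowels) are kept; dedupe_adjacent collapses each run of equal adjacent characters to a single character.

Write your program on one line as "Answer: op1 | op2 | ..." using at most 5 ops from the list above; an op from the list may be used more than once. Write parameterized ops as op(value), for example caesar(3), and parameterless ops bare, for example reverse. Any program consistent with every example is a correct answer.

drop(1) | swapcase | drop(1) | reverse

Check, running the answer program on each example:
  "eeyxdi" -> "eyxdi" -> "EYXDI" -> "YXDI" -> "IDXY"
  "mzgw" -> "zgw" -> "ZGW" -> "GW" -> "WG"
  "gchswzr" -> "chswzr" -> "CHSWZR" -> "HSWZR" -> "RZWSH"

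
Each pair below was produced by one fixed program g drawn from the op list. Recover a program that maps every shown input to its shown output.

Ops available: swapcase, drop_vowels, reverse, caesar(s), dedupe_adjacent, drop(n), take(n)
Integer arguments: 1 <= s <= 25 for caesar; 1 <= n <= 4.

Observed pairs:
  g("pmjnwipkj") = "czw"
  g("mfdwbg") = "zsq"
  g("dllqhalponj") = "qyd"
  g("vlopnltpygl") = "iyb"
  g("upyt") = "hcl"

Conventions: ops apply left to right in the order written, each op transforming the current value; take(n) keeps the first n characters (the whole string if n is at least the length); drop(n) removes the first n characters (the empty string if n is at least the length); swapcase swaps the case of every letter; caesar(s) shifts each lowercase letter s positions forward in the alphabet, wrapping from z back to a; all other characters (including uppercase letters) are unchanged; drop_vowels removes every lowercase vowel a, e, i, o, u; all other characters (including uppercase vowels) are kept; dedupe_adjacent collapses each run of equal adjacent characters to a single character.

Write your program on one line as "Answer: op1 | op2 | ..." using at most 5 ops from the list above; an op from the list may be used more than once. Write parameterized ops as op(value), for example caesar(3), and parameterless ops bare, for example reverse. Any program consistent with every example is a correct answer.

swapcase | dedupe_adjacent | swapcase | caesar(13) | take(3)

Check, running the answer program on each example:
  "pmjnwipkj" -> "PMJNWIPKJ" -> "PMJNWIPKJ" -> "pmjnwipkj" -> "czwajvcxw" -> "czw"
  "mfdwbg" -> "MFDWBG" -> "MFDWBG" -> "mfdwbg" -> "zsqjot" -> "zsq"
  "dllqhalponj" -> "DLLQHALPONJ" -> "DLQHALPONJ" -> "dlqhalponj" -> "qydunycbaw" -> "qyd"
  "vlopnltpygl" -> "VLOPNLTPYGL" -> "VLOPNLTPYGL" -> "vlopnltpygl" -> "iybcaygclty" -> "iyb"
  "upyt" -> "UPYT" -> "UPYT" -> "upyt" -> "hclg" -> "hcl"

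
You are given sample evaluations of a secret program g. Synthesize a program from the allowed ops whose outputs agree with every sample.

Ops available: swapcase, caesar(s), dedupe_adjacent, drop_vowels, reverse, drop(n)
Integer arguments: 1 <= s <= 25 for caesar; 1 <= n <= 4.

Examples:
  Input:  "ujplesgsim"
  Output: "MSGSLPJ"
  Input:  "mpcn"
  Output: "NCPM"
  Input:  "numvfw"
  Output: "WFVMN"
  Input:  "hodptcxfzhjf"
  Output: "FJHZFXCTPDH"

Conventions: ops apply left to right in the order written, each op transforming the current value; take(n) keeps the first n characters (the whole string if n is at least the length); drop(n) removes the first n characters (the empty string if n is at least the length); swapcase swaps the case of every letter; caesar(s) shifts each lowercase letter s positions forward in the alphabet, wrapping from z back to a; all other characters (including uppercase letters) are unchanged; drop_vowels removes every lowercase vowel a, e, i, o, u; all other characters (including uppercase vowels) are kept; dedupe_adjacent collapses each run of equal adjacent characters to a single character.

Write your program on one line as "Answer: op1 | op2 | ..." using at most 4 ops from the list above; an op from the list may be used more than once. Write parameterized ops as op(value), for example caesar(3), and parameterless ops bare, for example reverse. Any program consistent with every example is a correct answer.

drop_vowels | reverse | swapcase

Check, running the answer program on each example:
  "ujplesgsim" -> "jplsgsm" -> "msgslpj" -> "MSGSLPJ"
  "mpcn" -> "mpcn" -> "ncpm" -> "NCPM"
  "numvfw" -> "nmvfw" -> "wfvmn" -> "WFVMN"
  "hodptcxfzhjf" -> "hdptcxfzhjf" -> "fjhzfxctpdh" -> "FJHZFXCTPDH"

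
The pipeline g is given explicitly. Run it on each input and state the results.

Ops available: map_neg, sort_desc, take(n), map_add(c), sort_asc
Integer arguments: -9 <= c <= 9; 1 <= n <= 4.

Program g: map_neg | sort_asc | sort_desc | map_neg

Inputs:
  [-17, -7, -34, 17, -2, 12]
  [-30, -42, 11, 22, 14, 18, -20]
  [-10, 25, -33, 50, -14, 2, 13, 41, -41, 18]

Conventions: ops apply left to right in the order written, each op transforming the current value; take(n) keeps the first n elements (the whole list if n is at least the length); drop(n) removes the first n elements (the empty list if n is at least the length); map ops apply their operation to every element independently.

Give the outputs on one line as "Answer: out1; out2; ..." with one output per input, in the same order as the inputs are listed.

[-34, -17, -7, -2, 12, 17]; [-42, -30, -20, 11, 14, 18, 22]; [-41, -33, -14, -10, 2, 13, 18, 25, 41, 50]

Execution, op by op:
  [-17, -7, -34, 17, -2, 12] -> [17, 7, 34, -17, 2, -12] -> [-17, -12, 2, 7, 17, 34] -> [34, 17, 7, 2, -12, -17] -> [-34, -17, -7, -2, 12, 17]
  [-30, -42, 11, 22, 14, 18, -20] -> [30, 42, -11, -22, -14, -18, 20] -> [-22, -18, -14, -11, 20, 30, 42] -> [42, 30, 20, -11, -14, -18, -22] -> [-42, -30, -20, 11, 14, 18, 22]
  [-10, 25, -33, 50, -14, 2, 13, 41, -41, 18] -> [10, -25, 33, -50, 14, -2, -13, -41, 41, -18] -> [-50, -41, -25, -18, -13, -2, 10, 14, 33, 41] -> [41, 33, 14, 10, -2, -13, -18, -25, -41, -50] -> [-41, -33, -14, -10, 2, 13, 18, 25, 41, 50]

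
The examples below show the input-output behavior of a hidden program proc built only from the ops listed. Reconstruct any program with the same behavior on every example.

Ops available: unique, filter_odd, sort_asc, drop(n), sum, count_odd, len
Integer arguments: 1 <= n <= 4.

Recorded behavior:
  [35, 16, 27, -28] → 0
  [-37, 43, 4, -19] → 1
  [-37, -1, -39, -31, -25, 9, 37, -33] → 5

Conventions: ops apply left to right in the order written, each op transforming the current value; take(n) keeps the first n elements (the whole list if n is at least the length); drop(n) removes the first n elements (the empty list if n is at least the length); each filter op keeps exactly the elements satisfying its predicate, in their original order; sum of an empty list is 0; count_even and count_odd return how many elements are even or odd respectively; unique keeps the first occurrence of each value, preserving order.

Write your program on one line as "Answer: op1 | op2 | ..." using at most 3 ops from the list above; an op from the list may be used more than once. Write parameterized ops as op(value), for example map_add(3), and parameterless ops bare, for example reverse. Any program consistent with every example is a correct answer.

drop(3) | count_odd

Check, running the answer program on each example:
  [35, 16, 27, -28] -> [-28] -> 0
  [-37, 43, 4, -19] -> [-19] -> 1
  [-37, -1, -39, -31, -25, 9, 37, -33] -> [-31, -25, 9, 37, -33] -> 5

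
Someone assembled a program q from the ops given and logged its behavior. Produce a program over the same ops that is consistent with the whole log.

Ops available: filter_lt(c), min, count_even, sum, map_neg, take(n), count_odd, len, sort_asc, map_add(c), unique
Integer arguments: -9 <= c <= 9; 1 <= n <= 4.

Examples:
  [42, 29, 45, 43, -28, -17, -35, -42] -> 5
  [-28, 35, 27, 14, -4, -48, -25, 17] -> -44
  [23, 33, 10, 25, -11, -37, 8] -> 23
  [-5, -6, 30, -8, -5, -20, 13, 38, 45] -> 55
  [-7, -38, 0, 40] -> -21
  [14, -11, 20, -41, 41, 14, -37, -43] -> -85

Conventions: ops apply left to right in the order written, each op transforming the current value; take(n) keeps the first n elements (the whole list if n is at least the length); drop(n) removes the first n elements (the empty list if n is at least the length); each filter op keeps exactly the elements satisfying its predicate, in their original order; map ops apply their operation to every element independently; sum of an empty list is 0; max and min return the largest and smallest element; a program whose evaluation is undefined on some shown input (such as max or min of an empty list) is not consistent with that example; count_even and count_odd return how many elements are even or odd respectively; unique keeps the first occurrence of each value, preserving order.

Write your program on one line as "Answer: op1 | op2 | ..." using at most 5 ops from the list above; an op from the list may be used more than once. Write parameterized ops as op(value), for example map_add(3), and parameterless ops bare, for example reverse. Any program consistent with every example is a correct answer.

unique | map_add(-9) | map_add(5) | sum

Check, running the answer program on each example:
  [42, 29, 45, 43, -28, -17, -35, -42] -> [42, 29, 45, 43, -28, -17, -35, -42] -> [33, 20, 36, 34, -37, -26, -44, -51] -> [38, 25, 41, 39, -32, -21, -39, -46] -> 5
  [-28, 35, 27, 14, -4, -48, -25, 17] -> [-28, 35, 27, 14, -4, -48, -25, 17] -> [-37, 26, 18, 5, -13, -57, -34, 8] -> [-32, 31, 23, 10, -8, -52, -29, 13] -> -44
  [23, 33, 10, 25, -11, -37, 8] -> [23, 33, 10, 25, -11, -37, 8] -> [14, 24, 1, 16, -20, -46, -1] -> [19, 29, 6, 21, -15, -41, 4] -> 23
  [-5, -6, 30, -8, -5, -20, 13, 38, 45] -> [-5, -6, 30, -8, -20, 13, 38, 45] -> [-14, -15, 21, -17, -29, 4, 29, 36] -> [-9, -10, 26, -12, -24, 9, 34, 41] -> 55
  [-7, -38, 0, 40] -> [-7, -38, 0, 40] -> [-16, -47, -9, 31] -> [-11, -42, -4, 36] -> -21
  [14, -11, 20, -41, 41, 14, -37, -43] -> [14, -11, 20, -41, 41, -37, -43] -> [5, -20, 11, -50, 32, -46, -52] -> [10, -15, 16, -45, 37, -41, -47] -> -85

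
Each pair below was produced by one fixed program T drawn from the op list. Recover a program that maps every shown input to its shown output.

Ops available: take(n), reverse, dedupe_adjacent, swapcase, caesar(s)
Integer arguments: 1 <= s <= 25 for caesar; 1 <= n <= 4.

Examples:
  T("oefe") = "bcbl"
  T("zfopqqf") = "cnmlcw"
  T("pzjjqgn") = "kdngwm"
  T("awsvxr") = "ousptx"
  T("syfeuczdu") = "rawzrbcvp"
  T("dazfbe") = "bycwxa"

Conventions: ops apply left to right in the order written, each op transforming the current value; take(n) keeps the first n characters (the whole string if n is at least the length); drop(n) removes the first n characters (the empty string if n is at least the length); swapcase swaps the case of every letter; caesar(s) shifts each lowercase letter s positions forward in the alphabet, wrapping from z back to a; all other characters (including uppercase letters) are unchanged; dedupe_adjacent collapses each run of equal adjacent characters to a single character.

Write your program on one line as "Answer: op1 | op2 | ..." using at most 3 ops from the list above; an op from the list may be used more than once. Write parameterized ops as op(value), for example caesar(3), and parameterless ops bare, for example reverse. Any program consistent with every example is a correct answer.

reverse | caesar(23) | dedupe_adjacent

Check, running the answer program on each example:
  "oefe" -> "efeo" -> "bcbl" -> "bcbl"
  "zfopqqf" -> "fqqpofz" -> "cnnmlcw" -> "cnmlcw"
  "pzjjqgn" -> "ngqjjzp" -> "kdnggwm" -> "kdngwm"
  "awsvxr" -> "rxvswa" -> "ousptx" -> "ousptx"
  "syfeuczdu" -> "udzcuefys" -> "rawzrbcvp" -> "rawzrbcvp"
  "dazfbe" -> "ebfzad" -> "bycwxa" -> "bycwxa"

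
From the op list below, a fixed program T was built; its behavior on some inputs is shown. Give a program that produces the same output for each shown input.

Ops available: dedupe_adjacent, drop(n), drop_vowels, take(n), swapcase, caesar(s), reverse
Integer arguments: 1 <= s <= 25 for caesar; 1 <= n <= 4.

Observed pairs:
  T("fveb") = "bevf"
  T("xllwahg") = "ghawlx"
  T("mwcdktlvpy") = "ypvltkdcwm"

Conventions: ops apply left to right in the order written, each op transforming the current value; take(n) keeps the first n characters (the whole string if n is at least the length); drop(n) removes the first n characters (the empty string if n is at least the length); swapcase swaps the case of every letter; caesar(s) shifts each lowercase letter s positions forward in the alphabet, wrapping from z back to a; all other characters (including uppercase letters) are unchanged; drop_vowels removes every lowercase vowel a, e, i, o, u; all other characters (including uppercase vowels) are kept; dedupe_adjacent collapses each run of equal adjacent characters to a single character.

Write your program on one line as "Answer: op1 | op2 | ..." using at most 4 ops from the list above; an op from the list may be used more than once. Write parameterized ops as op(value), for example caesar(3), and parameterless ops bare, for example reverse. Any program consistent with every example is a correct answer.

reverse | swapcase | dedupe_adjacent | swapcase

Check, running the answer program on each example:
  "fveb" -> "bevf" -> "BEVF" -> "BEVF" -> "bevf"
  "xllwahg" -> "ghawllx" -> "GHAWLLX" -> "GHAWLX" -> "ghawlx"
  "mwcdktlvpy" -> "ypvltkdcwm" -> "YPVLTKDCWM" -> "YPVLTKDCWM" -> "ypvltkdcwm"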